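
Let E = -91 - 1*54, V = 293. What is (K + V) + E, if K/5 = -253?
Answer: -1117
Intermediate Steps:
K = -1265 (K = 5*(-253) = -1265)
E = -145 (E = -91 - 54 = -145)
(K + V) + E = (-1265 + 293) - 145 = -972 - 145 = -1117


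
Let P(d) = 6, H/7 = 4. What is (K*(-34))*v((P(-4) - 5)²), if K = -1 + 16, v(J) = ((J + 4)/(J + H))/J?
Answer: -2550/29 ≈ -87.931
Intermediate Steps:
H = 28 (H = 7*4 = 28)
v(J) = (4 + J)/(J*(28 + J)) (v(J) = ((J + 4)/(J + 28))/J = ((4 + J)/(28 + J))/J = (4 + J)/(J*(28 + J)))
K = 15
(K*(-34))*v((P(-4) - 5)²) = (15*(-34))*((4 + (6 - 5)²)/(((6 - 5)²)*(28 + (6 - 5)²))) = -510*(4 + 1²)/((1²)*(28 + 1²)) = -510*(4 + 1)/(1*(28 + 1)) = -510*5/29 = -2550/29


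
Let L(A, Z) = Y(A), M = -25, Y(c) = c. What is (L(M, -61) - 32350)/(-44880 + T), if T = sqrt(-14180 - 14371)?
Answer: 69190000/95916331 + 4625*I*sqrt(28551)/287748993 ≈ 0.72136 + 0.0027159*I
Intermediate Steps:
L(A, Z) = A
T = I*sqrt(28551) (T = sqrt(-28551) = I*sqrt(28551) ≈ 168.97*I)
(L(M, -61) - 32350)/(-44880 + T) = (-25 - 32350)/(-44880 + I*sqrt(28551)) = -32375/(-44880 + I*sqrt(28551))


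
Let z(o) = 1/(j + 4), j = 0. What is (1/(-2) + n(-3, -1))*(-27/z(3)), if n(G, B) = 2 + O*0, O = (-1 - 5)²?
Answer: -162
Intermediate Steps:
O = 36 (O = (-6)² = 36)
n(G, B) = 2 (n(G, B) = 2 + 36*0 = 2 + 0 = 2)
z(o) = ¼ (z(o) = 1/(0 + 4) = 1/4 = ¼)
(1/(-2) + n(-3, -1))*(-27/z(3)) = (1/(-2) + 2)*(-27/¼) = (-½ + 2)*(-27*4) = (3/2)*(-108) = -162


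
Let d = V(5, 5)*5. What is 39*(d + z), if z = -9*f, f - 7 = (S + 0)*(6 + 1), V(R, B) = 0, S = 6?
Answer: -17199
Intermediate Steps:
f = 49 (f = 7 + (6 + 0)*(6 + 1) = 7 + 6*7 = 7 + 42 = 49)
d = 0 (d = 0*5 = 0)
z = -441 (z = -9*49 = -441)
39*(d + z) = 39*(0 - 441) = 39*(-441) = -17199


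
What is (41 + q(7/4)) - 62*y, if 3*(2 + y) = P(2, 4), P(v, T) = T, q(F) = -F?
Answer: 967/12 ≈ 80.583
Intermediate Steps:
y = -2/3 (y = -2 + (1/3)*4 = -2 + 4/3 = -2/3 ≈ -0.66667)
(41 + q(7/4)) - 62*y = (41 - 7/4) - 62*(-2/3) = (41 - 7/4) + 124/3 = 157/4 + 124/3 = 967/12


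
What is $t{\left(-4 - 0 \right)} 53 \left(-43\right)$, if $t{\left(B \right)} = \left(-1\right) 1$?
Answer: $2279$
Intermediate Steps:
$t{\left(B \right)} = -1$
$t{\left(-4 - 0 \right)} 53 \left(-43\right) = \left(-1\right) 53 \left(-43\right) = \left(-53\right) \left(-43\right) = 2279$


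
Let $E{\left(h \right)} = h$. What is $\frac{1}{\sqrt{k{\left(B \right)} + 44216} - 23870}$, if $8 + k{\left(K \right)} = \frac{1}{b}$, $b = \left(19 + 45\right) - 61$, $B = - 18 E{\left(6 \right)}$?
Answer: $- \frac{14322}{341839615} - \frac{\sqrt{15915}}{341839615} \approx -4.2266 \cdot 10^{-5}$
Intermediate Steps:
$B = -108$ ($B = \left(-18\right) 6 = -108$)
$b = 3$ ($b = 64 - 61 = 3$)
$k{\left(K \right)} = - \frac{23}{3}$ ($k{\left(K \right)} = -8 + \frac{1}{3} = - \frac{23}{3}$)
$\frac{1}{\sqrt{k{\left(B \right)} + 44216} - 23870} = \frac{1}{\sqrt{- \frac{23}{3} + 44216} - 23870} = \frac{1}{\sqrt{\frac{132625}{3}} - 23870} = \frac{1}{\frac{5 \sqrt{15915}}{3} - 23870} = \frac{1}{-23870 + \frac{5 \sqrt{15915}}{3}}$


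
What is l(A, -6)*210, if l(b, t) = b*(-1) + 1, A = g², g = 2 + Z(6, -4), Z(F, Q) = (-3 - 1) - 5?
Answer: -10080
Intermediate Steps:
Z(F, Q) = -9 (Z(F, Q) = -4 - 5 = -9)
g = -7 (g = 2 - 9 = -7)
A = 49 (A = (-7)² = 49)
l(b, t) = 1 - b (l(b, t) = -b + 1 = 1 - b)
l(A, -6)*210 = (1 - 1*49)*210 = (1 - 49)*210 = -48*210 = -10080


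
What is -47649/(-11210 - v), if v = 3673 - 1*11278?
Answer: 6807/515 ≈ 13.217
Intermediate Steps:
v = -7605 (v = 3673 - 11278 = -7605)
-47649/(-11210 - v) = -47649/(-11210 - 1*(-7605)) = -47649/(-11210 + 7605) = -47649/(-3605) = -47649*(-1/3605) = 6807/515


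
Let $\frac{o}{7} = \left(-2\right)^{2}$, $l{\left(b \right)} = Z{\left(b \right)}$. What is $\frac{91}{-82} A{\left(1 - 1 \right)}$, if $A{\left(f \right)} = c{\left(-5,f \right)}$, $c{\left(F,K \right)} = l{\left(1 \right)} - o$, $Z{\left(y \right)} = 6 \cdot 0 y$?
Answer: $\frac{1274}{41} \approx 31.073$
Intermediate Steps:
$Z{\left(y \right)} = 0$ ($Z{\left(y \right)} = 0 y = 0$)
$l{\left(b \right)} = 0$
$o = 28$ ($o = 7 \left(-2\right)^{2} = 7 \cdot 4 = 28$)
$c{\left(F,K \right)} = -28$ ($c{\left(F,K \right)} = 0 - 28 = -28$)
$A{\left(f \right)} = -28$
$\frac{91}{-82} A{\left(1 - 1 \right)} = \frac{91}{-82} \left(-28\right) = 91 \left(- \frac{1}{82}\right) \left(-28\right) = \left(- \frac{91}{82}\right) \left(-28\right) = \frac{1274}{41}$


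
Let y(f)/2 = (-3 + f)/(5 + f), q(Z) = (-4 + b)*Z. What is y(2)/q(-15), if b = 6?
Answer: 1/105 ≈ 0.0095238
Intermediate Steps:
q(Z) = 2*Z (q(Z) = (-4 + 6)*Z = 2*Z)
y(f) = 2*(-3 + f)/(5 + f) (y(f) = 2*((-3 + f)/(5 + f)) = 2*(-3 + f)/(5 + f))
y(2)/q(-15) = (2*(-3 + 2)/(5 + 2))/((2*(-15))) = (2*(-1)/7)/(-30) = (2*(1/7)*(-1))*(-1/30) = -2/7*(-1/30) = 1/105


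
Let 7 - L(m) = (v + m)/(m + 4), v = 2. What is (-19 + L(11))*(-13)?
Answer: 2509/15 ≈ 167.27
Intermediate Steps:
L(m) = 7 - (2 + m)/(4 + m) (L(m) = 7 - (2 + m)/(m + 4) = 7 - (2 + m)/(4 + m))
(-19 + L(11))*(-13) = (-19 + 2*(13 + 3*11)/(4 + 11))*(-13) = (-19 + 2*(13 + 33)/15)*(-13) = (-19 + 2*(1/15)*46)*(-13) = (-19 + 92/15)*(-13) = -193/15*(-13) = 2509/15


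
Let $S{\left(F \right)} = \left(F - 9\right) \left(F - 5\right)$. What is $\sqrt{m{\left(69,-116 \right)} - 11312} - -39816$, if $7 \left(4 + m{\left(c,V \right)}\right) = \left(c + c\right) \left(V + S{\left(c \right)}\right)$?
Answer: $39816 + 30 \sqrt{69} \approx 40065.0$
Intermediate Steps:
$S{\left(F \right)} = \left(-9 + F\right) \left(-5 + F\right)$
$m{\left(c,V \right)} = -4 + \frac{2 c \left(45 + V + c^{2} - 14 c\right)}{7}$ ($m{\left(c,V \right)} = -4 + \frac{\left(c + c\right) \left(V + \left(45 + c^{2} - 14 c\right)\right)}{7} = -4 + \frac{2 c \left(45 + V + c^{2} - 14 c\right)}{7}$)
$\sqrt{m{\left(69,-116 \right)} - 11312} - -39816 = \sqrt{\left(-4 + \frac{2}{7} \left(-116\right) 69 + \frac{2}{7} \cdot 69 \left(45 + 69^{2} - 966\right)\right) - 11312} - -39816 = \sqrt{\left(-4 - \frac{16008}{7} + \frac{2}{7} \cdot 69 \left(45 + 4761 - 966\right)\right) - 11312} + 39816 = \sqrt{\left(-4 - \frac{16008}{7} + \frac{2}{7} \cdot 69 \cdot 3840\right) - 11312} + 39816 = \sqrt{\left(-4 - \frac{16008}{7} + \frac{529920}{7}\right) - 11312} + 39816 = \sqrt{73412 - 11312} + 39816 = \sqrt{62100} + 39816 = 30 \sqrt{69} + 39816 = 39816 + 30 \sqrt{69}$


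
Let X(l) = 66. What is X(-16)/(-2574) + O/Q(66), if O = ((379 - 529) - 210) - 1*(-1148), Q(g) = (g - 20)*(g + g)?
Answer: 685/6578 ≈ 0.10414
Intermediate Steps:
Q(g) = 2*g*(-20 + g) (Q(g) = (-20 + g)*(2*g) = 2*g*(-20 + g))
O = 788 (O = (-150 - 210) + 1148 = -360 + 1148 = 788)
X(-16)/(-2574) + O/Q(66) = 66/(-2574) + 788/((2*66*(-20 + 66))) = 66*(-1/2574) + 788/((2*66*46)) = -1/39 + 788/6072 = -1/39 + 788*(1/6072) = -1/39 + 197/1518 = 685/6578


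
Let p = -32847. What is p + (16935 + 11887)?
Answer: -4025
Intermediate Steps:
p + (16935 + 11887) = -32847 + (16935 + 11887) = -32847 + 28822 = -4025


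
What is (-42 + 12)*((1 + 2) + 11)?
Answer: -420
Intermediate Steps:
(-42 + 12)*((1 + 2) + 11) = -30*(3 + 11) = -30*14 = -420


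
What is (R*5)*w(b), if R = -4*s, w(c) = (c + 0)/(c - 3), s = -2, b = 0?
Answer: 0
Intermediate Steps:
w(c) = c/(-3 + c)
R = 8 (R = -4*(-2) = 8)
(R*5)*w(b) = (8*5)*(0/(-3 + 0)) = 40*(0/(-3)) = 40*(0*(-1/3)) = 40*0 = 0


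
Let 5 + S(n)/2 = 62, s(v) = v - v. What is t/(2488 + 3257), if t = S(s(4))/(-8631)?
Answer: -38/16528365 ≈ -2.2991e-6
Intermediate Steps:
s(v) = 0
S(n) = 114 (S(n) = -10 + 2*62 = -10 + 124 = 114)
t = -38/2877 (t = 114/(-8631) = 114*(-1/8631) = -38/2877 ≈ -0.013208)
t/(2488 + 3257) = -38/(2877*(2488 + 3257)) = -38/2877/5745 = -38/2877*1/5745 = -38/16528365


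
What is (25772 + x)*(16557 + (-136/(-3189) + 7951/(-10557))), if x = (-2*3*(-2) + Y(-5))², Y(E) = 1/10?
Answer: 80259029339691013/187034850 ≈ 4.2911e+8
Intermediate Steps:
Y(E) = ⅒
x = 14641/100 (x = (-2*3*(-2) + ⅒)² = (-6*(-2) + ⅒)² = (12 + ⅒)² = (121/10)² = 14641/100 ≈ 146.41)
(25772 + x)*(16557 + (-136/(-3189) + 7951/(-10557))) = (25772 + 14641/100)*(16557 + (-136/(-3189) + 7951/(-10557))) = 2591841*(16557 + (-136*(-1/3189) + 7951*(-1/10557)))/100 = 2591841*(16557 + (136/3189 - 7951/10557))/100 = 2591841*(16557 - 7973329/11222091)/100 = (2591841/100)*(185796187358/11222091) = 80259029339691013/187034850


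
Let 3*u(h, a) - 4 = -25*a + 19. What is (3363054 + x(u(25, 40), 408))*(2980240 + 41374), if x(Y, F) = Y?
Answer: 30482601030590/3 ≈ 1.0161e+13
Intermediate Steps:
u(h, a) = 23/3 - 25*a/3 (u(h, a) = 4/3 + (-25*a + 19)/3 = 4/3 + (19 - 25*a)/3 = 4/3 + (19/3 - 25*a/3) = 23/3 - 25*a/3)
(3363054 + x(u(25, 40), 408))*(2980240 + 41374) = (3363054 + (23/3 - 25/3*40))*(2980240 + 41374) = (3363054 + (23/3 - 1000/3))*3021614 = (3363054 - 977/3)*3021614 = (10088185/3)*3021614 = 30482601030590/3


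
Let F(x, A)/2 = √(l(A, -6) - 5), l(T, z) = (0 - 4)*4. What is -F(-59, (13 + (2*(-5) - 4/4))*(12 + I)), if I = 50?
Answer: -2*I*√21 ≈ -9.1651*I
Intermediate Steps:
l(T, z) = -16 (l(T, z) = -4*4 = -16)
F(x, A) = 2*I*√21 (F(x, A) = 2*√(-16 - 5) = 2*√(-21) = 2*(I*√21) = 2*I*√21)
-F(-59, (13 + (2*(-5) - 4/4))*(12 + I)) = -2*I*√21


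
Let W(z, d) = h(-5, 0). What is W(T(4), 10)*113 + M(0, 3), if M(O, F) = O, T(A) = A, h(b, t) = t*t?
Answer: 0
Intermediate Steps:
h(b, t) = t**2
W(z, d) = 0 (W(z, d) = 0**2 = 0)
W(T(4), 10)*113 + M(0, 3) = 0*113 + 0 = 0 + 0 = 0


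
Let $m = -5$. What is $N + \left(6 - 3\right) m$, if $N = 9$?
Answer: $-6$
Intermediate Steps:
$N + \left(6 - 3\right) m = 9 + \left(6 - 3\right) \left(-5\right) = 9 + 3 \left(-5\right) = 9 - 15 = -6$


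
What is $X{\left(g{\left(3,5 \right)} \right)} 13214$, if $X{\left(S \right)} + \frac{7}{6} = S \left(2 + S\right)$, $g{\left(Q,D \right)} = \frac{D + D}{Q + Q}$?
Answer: $\frac{588023}{9} \approx 65336.0$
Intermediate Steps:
$g{\left(Q,D \right)} = \frac{D}{Q}$ ($g{\left(Q,D \right)} = \frac{2 D}{2 Q} = 2 D \frac{1}{2 Q} = \frac{D}{Q}$)
$X{\left(S \right)} = - \frac{7}{6} + S \left(2 + S\right)$
$X{\left(g{\left(3,5 \right)} \right)} 13214 = \left(- \frac{7}{6} + \left(\frac{5}{3}\right)^{2} + 2 \cdot \frac{5}{3}\right) 13214 = \left(- \frac{7}{6} + \frac{25}{9} + \frac{10}{3}\right) 13214 = \frac{89}{18} \cdot 13214 = \frac{588023}{9}$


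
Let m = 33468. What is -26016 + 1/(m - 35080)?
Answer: -41937793/1612 ≈ -26016.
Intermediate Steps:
-26016 + 1/(m - 35080) = -26016 + 1/(33468 - 35080) = -26016 + 1/(-1612) = -26016 - 1/1612 = -41937793/1612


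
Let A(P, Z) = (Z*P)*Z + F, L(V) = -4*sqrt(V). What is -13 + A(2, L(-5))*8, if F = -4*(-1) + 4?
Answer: -1229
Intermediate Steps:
F = 8 (F = 4 + 4 = 8)
A(P, Z) = 8 + P*Z**2 (A(P, Z) = (Z*P)*Z + 8 = (P*Z)*Z + 8 = P*Z**2 + 8 = 8 + P*Z**2)
-13 + A(2, L(-5))*8 = -13 + (8 + 2*(-4*I*sqrt(5))**2)*8 = -13 + (8 + 2*(-80))*8 = -13 + (8 - 160)*8 = -13 - 152*8 = -13 - 1216 = -1229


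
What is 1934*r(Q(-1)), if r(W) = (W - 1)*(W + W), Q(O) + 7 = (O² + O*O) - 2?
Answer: 216608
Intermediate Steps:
Q(O) = -9 + 2*O² (Q(O) = -7 + ((O² + O*O) - 2) = -7 + ((O² + O²) - 2) = -7 + (2*O² - 2) = -7 + (-2 + 2*O²) = -9 + 2*O²)
r(W) = 2*W*(-1 + W) (r(W) = (-1 + W)*(2*W) = 2*W*(-1 + W))
1934*r(Q(-1)) = 1934*(2*(-9 + 2*(-1)²)*(-1 + (-9 + 2*(-1)²))) = 1934*(2*(-9 + 2*1)*(-1 + (-9 + 2*1))) = 1934*(2*(-9 + 2)*(-1 + (-9 + 2))) = 1934*(2*(-7)*(-1 - 7)) = 1934*(2*(-7)*(-8)) = 1934*112 = 216608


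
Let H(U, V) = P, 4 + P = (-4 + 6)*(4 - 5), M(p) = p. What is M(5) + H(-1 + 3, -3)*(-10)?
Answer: 65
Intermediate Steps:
P = -6 (P = -4 + (-4 + 6)*(4 - 5) = -4 + 2*(-1) = -4 - 2 = -6)
H(U, V) = -6
M(5) + H(-1 + 3, -3)*(-10) = 5 - 6*(-10) = 5 + 60 = 65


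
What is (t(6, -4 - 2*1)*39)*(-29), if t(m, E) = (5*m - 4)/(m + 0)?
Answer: -4901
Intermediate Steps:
t(m, E) = (-4 + 5*m)/m
(t(6, -4 - 2*1)*39)*(-29) = ((5 - 4/6)*39)*(-29) = ((5 - 4*1/6)*39)*(-29) = ((5 - 2/3)*39)*(-29) = ((13/3)*39)*(-29) = 169*(-29) = -4901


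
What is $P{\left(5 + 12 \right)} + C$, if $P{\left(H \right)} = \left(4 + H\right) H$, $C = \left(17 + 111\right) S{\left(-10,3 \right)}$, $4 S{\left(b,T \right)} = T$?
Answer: $453$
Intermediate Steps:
$S{\left(b,T \right)} = \frac{T}{4}$
$C = 96$ ($C = \left(17 + 111\right) \frac{1}{4} \cdot 3 = 128 \cdot \frac{3}{4} = 96$)
$P{\left(H \right)} = H \left(4 + H\right)$
$P{\left(5 + 12 \right)} + C = \left(5 + 12\right) \left(4 + \left(5 + 12\right)\right) + 96 = 17 \left(4 + 17\right) + 96 = 17 \cdot 21 + 96 = 357 + 96 = 453$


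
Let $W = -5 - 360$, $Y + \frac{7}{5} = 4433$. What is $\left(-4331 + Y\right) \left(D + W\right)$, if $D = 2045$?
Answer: $169008$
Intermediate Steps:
$Y = \frac{22158}{5}$ ($Y = - \frac{7}{5} + 4433 = \frac{22158}{5} \approx 4431.6$)
$W = -365$ ($W = -5 - 360 = -365$)
$\left(-4331 + Y\right) \left(D + W\right) = \left(-4331 + \frac{22158}{5}\right) \left(2045 - 365\right) = \frac{503}{5} \cdot 1680 = 169008$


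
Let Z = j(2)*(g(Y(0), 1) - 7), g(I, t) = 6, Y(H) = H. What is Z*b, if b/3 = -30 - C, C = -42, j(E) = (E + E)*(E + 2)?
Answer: -576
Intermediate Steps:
j(E) = 2*E*(2 + E) (j(E) = (2*E)*(2 + E) = 2*E*(2 + E))
Z = -16 (Z = (2*2*(2 + 2))*(6 - 7) = (2*2*4)*(-1) = 16*(-1) = -16)
b = 36 (b = 3*(-30 - 1*(-42)) = 3*(-30 + 42) = 3*12 = 36)
Z*b = -16*36 = -576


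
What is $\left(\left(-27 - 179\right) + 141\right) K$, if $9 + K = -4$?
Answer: $845$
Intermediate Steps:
$K = -13$ ($K = -9 - 4 = -13$)
$\left(\left(-27 - 179\right) + 141\right) K = \left(\left(-27 - 179\right) + 141\right) \left(-13\right) = \left(-206 + 141\right) \left(-13\right) = \left(-65\right) \left(-13\right) = 845$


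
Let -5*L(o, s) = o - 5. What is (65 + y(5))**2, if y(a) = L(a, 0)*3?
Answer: 4225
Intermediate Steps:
L(o, s) = 1 - o/5 (L(o, s) = -(o - 5)/5 = -(-5 + o)/5 = 1 - o/5)
y(a) = 3 - 3*a/5 (y(a) = (1 - a/5)*3 = 3 - 3*a/5)
(65 + y(5))**2 = (65 + (3 - 3/5*5))**2 = (65 + (3 - 3))**2 = (65 + 0)**2 = 65**2 = 4225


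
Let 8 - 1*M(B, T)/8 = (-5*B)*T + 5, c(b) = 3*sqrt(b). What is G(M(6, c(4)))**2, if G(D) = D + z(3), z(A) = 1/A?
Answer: 19298449/9 ≈ 2.1443e+6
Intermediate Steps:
M(B, T) = 24 + 40*B*T (M(B, T) = 64 - 8*((-5*B)*T + 5) = 64 - 8*(-5*B*T + 5) = 64 - 8*(5 - 5*B*T) = 64 + (-40 + 40*B*T) = 24 + 40*B*T)
G(D) = 1/3 + D (G(D) = D + 1/3 = 1/3 + D)
G(M(6, c(4)))**2 = (1/3 + (24 + 40*6*(3*sqrt(4))))**2 = (1/3 + (24 + 40*6*(3*2)))**2 = (1/3 + (24 + 40*6*6))**2 = (1/3 + (24 + 1440))**2 = (1/3 + 1464)**2 = (4393/3)**2 = 19298449/9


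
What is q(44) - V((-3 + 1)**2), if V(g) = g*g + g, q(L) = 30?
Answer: 10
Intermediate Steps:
V(g) = g + g**2 (V(g) = g**2 + g = g + g**2)
q(44) - V((-3 + 1)**2) = 30 - (-3 + 1)**2*(1 + (-3 + 1)**2) = 30 - (-2)**2*(1 + (-2)**2) = 30 - 4*(1 + 4) = 30 - 4*5 = 30 - 1*20 = 30 - 20 = 10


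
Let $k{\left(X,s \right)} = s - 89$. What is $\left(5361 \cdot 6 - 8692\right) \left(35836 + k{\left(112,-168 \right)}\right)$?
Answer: $835181446$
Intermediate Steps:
$k{\left(X,s \right)} = -89 + s$ ($k{\left(X,s \right)} = s - 89 = -89 + s$)
$\left(5361 \cdot 6 - 8692\right) \left(35836 + k{\left(112,-168 \right)}\right) = \left(5361 \cdot 6 - 8692\right) \left(35836 - 257\right) = \left(32166 - 8692\right) \left(35836 - 257\right) = 23474 \cdot 35579 = 835181446$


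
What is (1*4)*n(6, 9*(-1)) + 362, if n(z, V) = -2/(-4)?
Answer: 364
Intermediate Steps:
n(z, V) = ½ (n(z, V) = -2*(-¼) = ½)
(1*4)*n(6, 9*(-1)) + 362 = (1*4)*(½) + 362 = 4*(½) + 362 = 2 + 362 = 364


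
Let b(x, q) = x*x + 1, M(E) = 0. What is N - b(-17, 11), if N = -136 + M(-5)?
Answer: -426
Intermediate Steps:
b(x, q) = 1 + x**2 (b(x, q) = x**2 + 1 = 1 + x**2)
N = -136 (N = -136 + 0 = -136)
N - b(-17, 11) = -136 - (1 + (-17)**2) = -136 - (1 + 289) = -136 - 1*290 = -136 - 290 = -426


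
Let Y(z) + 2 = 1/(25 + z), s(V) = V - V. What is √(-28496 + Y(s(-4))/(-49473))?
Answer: I*√193739374635047/82455 ≈ 168.81*I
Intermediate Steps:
s(V) = 0
Y(z) = -2 + 1/(25 + z)
√(-28496 + Y(s(-4))/(-49473)) = √(-28496 + ((-49 - 2*0)/(25 + 0))/(-49473)) = √(-28496 + ((-49 + 0)/25)*(-1/49473)) = √(-28496 + ((1/25)*(-49))*(-1/49473)) = √(-28496 - 49/25*(-1/49473)) = √(-28496 + 49/1236825) = √(-35244565151/1236825) = I*√193739374635047/82455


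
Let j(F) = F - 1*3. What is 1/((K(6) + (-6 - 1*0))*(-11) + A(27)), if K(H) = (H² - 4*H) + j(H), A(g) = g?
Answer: -1/72 ≈ -0.013889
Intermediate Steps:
j(F) = -3 + F (j(F) = F - 3 = -3 + F)
K(H) = -3 + H² - 3*H (K(H) = (H² - 4*H) + (-3 + H) = -3 + H² - 3*H)
1/((K(6) + (-6 - 1*0))*(-11) + A(27)) = 1/(((-3 + 6² - 3*6) + (-6 - 1*0))*(-11) + 27) = 1/(((-3 + 36 - 18) + (-6 + 0))*(-11) + 27) = 1/((15 - 6)*(-11) + 27) = 1/(9*(-11) + 27) = 1/(-99 + 27) = 1/(-72) = -1/72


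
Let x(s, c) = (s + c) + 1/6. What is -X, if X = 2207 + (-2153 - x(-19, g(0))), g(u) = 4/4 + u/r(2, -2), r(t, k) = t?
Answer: -431/6 ≈ -71.833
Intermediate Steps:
g(u) = 1 + u/2 (g(u) = 4/4 + u/2 = 4*(¼) + u*(½) = 1 + u/2)
x(s, c) = ⅙ + c + s (x(s, c) = (c + s) + ⅙ = ⅙ + c + s)
X = 431/6 (X = 2207 + (-2153 - (⅙ + (1 + (½)*0) - 19)) = 2207 + (-2153 - (⅙ + (1 + 0) - 19)) = 2207 + (-2153 - (⅙ + 1 - 19)) = 2207 + (-2153 - 1*(-107/6)) = 2207 + (-2153 + 107/6) = 2207 - 12811/6 = 431/6 ≈ 71.833)
-X = -1*431/6 = -431/6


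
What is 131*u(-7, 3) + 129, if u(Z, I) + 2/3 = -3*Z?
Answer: 8378/3 ≈ 2792.7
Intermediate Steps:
u(Z, I) = -⅔ - 3*Z
131*u(-7, 3) + 129 = 131*(-⅔ - 3*(-7)) + 129 = 131*(-⅔ + 21) + 129 = 131*(61/3) + 129 = 7991/3 + 129 = 8378/3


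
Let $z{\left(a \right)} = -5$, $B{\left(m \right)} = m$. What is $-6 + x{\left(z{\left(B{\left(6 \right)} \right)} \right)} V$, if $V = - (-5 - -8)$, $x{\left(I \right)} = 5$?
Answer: $-21$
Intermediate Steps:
$V = -3$ ($V = - (-5 + 8) = \left(-1\right) 3 = -3$)
$-6 + x{\left(z{\left(B{\left(6 \right)} \right)} \right)} V = -6 + 5 \left(-3\right) = -6 - 15 = -21$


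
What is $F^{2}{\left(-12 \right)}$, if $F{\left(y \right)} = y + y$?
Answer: $576$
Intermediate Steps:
$F{\left(y \right)} = 2 y$
$F^{2}{\left(-12 \right)} = \left(2 \left(-12\right)\right)^{2} = \left(-24\right)^{2} = 576$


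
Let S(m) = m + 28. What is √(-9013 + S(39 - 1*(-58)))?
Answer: 2*I*√2222 ≈ 94.276*I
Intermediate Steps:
S(m) = 28 + m
√(-9013 + S(39 - 1*(-58))) = √(-9013 + (28 + (39 - 1*(-58)))) = √(-9013 + (28 + (39 + 58))) = √(-9013 + (28 + 97)) = √(-9013 + 125) = √(-8888) = 2*I*√2222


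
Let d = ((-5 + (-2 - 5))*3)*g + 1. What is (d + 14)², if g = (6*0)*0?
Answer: 225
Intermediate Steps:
g = 0 (g = 0*0 = 0)
d = 1 (d = ((-5 + (-2 - 5))*3)*0 + 1 = ((-5 - 7)*3)*0 + 1 = -12*3*0 + 1 = -36*0 + 1 = 0 + 1 = 1)
(d + 14)² = (1 + 14)² = 15² = 225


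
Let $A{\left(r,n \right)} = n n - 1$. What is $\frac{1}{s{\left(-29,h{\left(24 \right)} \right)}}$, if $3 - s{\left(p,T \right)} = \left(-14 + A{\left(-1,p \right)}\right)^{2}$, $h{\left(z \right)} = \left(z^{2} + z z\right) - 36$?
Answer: $- \frac{1}{682273} \approx -1.4657 \cdot 10^{-6}$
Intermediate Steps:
$A{\left(r,n \right)} = -1 + n^{2}$ ($A{\left(r,n \right)} = n^{2} - 1 = -1 + n^{2}$)
$h{\left(z \right)} = -36 + 2 z^{2}$ ($h{\left(z \right)} = \left(z^{2} + z^{2}\right) - 36 = 2 z^{2} - 36 = -36 + 2 z^{2}$)
$s{\left(p,T \right)} = 3 - \left(-15 + p^{2}\right)^{2}$ ($s{\left(p,T \right)} = 3 - \left(-14 + \left(-1 + p^{2}\right)\right)^{2} = 3 - \left(-15 + p^{2}\right)^{2}$)
$\frac{1}{s{\left(-29,h{\left(24 \right)} \right)}} = \frac{1}{3 - \left(-15 + \left(-29\right)^{2}\right)^{2}} = \frac{1}{3 - \left(-15 + 841\right)^{2}} = \frac{1}{3 - 826^{2}} = \frac{1}{3 - 682276} = \frac{1}{-682273} = - \frac{1}{682273}$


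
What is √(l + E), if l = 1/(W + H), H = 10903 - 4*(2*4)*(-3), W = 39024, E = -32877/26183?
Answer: 2*I*√538498068040048373/1309752209 ≈ 1.1206*I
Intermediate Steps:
E = -32877/26183 (E = -32877*1/26183 = -32877/26183 ≈ -1.2557)
H = 10999 (H = 10903 - 4*8*(-3) = 10903 - 4*(-24) = 10903 - 1*(-96) = 10903 + 96 = 10999)
l = 1/50023 (l = 1/(39024 + 10999) = 1/50023 ≈ 1.9991e-5)
√(l + E) = √(1/50023 - 32877/26183) = √(-1644579988/1309752209) = 2*I*√538498068040048373/1309752209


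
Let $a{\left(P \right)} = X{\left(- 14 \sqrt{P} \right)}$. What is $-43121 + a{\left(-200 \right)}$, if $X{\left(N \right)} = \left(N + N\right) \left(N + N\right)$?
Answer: $-199921$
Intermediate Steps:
$X{\left(N \right)} = 4 N^{2}$ ($X{\left(N \right)} = 2 N 2 N = 4 N^{2}$)
$a{\left(P \right)} = 784 P$ ($a{\left(P \right)} = 4 \left(- 14 \sqrt{P}\right)^{2} = 4 \cdot 196 P = 784 P$)
$-43121 + a{\left(-200 \right)} = -43121 + 784 \left(-200\right) = -43121 - 156800 = -199921$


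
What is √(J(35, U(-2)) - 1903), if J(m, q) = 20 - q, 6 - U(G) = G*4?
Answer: I*√1897 ≈ 43.555*I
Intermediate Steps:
U(G) = 6 - 4*G (U(G) = 6 - G*4 = 6 - 4*G)
√(J(35, U(-2)) - 1903) = √((20 - (6 - 4*(-2))) - 1903) = √((20 - (6 + 8)) - 1903) = √((20 - 1*14) - 1903) = √((20 - 14) - 1903) = √(6 - 1903) = √(-1897) = I*√1897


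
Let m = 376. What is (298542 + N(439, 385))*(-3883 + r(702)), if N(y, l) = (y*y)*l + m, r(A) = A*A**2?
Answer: 25771657344496075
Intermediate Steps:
r(A) = A**3
N(y, l) = 376 + l*y**2 (N(y, l) = (y*y)*l + 376 = y**2*l + 376 = l*y**2 + 376 = 376 + l*y**2)
(298542 + N(439, 385))*(-3883 + r(702)) = (298542 + (376 + 385*439**2))*(-3883 + 702**3) = (298542 + (376 + 385*192721))*(-3883 + 345948408) = (298542 + (376 + 74197585))*345944525 = (298542 + 74197961)*345944525 = 74496503*345944525 = 25771657344496075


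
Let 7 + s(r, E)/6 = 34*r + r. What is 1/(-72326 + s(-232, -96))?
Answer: -1/121088 ≈ -8.2585e-6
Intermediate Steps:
s(r, E) = -42 + 210*r (s(r, E) = -42 + 6*(34*r + r) = -42 + 6*(35*r) = -42 + 210*r)
1/(-72326 + s(-232, -96)) = 1/(-72326 + (-42 + 210*(-232))) = 1/(-72326 + (-42 - 48720)) = 1/(-72326 - 48762) = 1/(-121088) = -1/121088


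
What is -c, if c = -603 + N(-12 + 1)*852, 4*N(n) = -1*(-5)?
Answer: -462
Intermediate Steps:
N(n) = 5/4 (N(n) = (-1*(-5))/4 = (1/4)*5 = 5/4)
c = 462 (c = -603 + (5/4)*852 = -603 + 1065 = 462)
-c = -1*462 = -462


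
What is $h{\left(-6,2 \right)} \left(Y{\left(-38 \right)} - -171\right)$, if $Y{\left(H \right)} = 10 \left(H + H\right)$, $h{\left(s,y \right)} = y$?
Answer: $-1178$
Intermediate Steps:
$Y{\left(H \right)} = 20 H$ ($Y{\left(H \right)} = 10 \cdot 2 H = 20 H$)
$h{\left(-6,2 \right)} \left(Y{\left(-38 \right)} - -171\right) = 2 \left(20 \left(-38\right) - -171\right) = 2 \left(-760 + 171\right) = 2 \left(-589\right) = -1178$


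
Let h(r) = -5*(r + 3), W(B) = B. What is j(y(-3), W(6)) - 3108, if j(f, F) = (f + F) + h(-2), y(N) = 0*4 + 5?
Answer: -3102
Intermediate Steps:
h(r) = -15 - 5*r (h(r) = -5*(3 + r) = -15 - 5*r)
y(N) = 5 (y(N) = 0 + 5 = 5)
j(f, F) = -5 + F + f (j(f, F) = (f + F) + (-15 - 5*(-2)) = (F + f) + (-15 + 10) = (F + f) - 5 = -5 + F + f)
j(y(-3), W(6)) - 3108 = (-5 + 6 + 5) - 3108 = 6 - 3108 = -3102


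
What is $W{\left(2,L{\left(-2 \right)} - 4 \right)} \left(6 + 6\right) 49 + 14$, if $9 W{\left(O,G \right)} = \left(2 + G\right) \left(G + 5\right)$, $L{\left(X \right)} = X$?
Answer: $\frac{826}{3} \approx 275.33$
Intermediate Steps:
$W{\left(O,G \right)} = \frac{\left(2 + G\right) \left(5 + G\right)}{9}$ ($W{\left(O,G \right)} = \frac{\left(2 + G\right) \left(G + 5\right)}{9} = \frac{\left(2 + G\right) \left(5 + G\right)}{9}$)
$W{\left(2,L{\left(-2 \right)} - 4 \right)} \left(6 + 6\right) 49 + 14 = \left(\frac{10}{9} + \frac{\left(-2 - 4\right)^{2}}{9} + \frac{7 \left(-2 - 4\right)}{9}\right) \left(6 + 6\right) 49 + 14 = \left(\frac{10}{9} + \frac{\left(-6\right)^{2}}{9} + \frac{7}{9} \left(-6\right)\right) 12 \cdot 49 + 14 = \left(\frac{10}{9} + \frac{1}{9} \cdot 36 - \frac{14}{3}\right) 12 \cdot 49 + 14 = \left(\frac{10}{9} + 4 - \frac{14}{3}\right) 12 \cdot 49 + 14 = \frac{4}{9} \cdot 12 \cdot 49 + 14 = \frac{16}{3} \cdot 49 + 14 = \frac{784}{3} + 14 = \frac{826}{3}$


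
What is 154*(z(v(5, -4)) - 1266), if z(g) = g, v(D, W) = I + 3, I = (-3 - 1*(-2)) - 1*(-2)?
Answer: -194348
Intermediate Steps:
I = 1 (I = (-3 + 2) + 2 = -1 + 2 = 1)
v(D, W) = 4 (v(D, W) = 1 + 3 = 4)
154*(z(v(5, -4)) - 1266) = 154*(4 - 1266) = 154*(-1262) = -194348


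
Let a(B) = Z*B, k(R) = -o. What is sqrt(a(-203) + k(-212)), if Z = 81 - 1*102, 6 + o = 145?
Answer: 2*sqrt(1031) ≈ 64.218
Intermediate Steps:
o = 139 (o = -6 + 145 = 139)
Z = -21 (Z = 81 - 102 = -21)
k(R) = -139 (k(R) = -1*139 = -139)
a(B) = -21*B
sqrt(a(-203) + k(-212)) = sqrt(-21*(-203) - 139) = sqrt(4263 - 139) = sqrt(4124) = 2*sqrt(1031)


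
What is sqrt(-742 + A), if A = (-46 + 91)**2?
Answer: sqrt(1283) ≈ 35.819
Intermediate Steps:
A = 2025 (A = 45**2 = 2025)
sqrt(-742 + A) = sqrt(-742 + 2025) = sqrt(1283)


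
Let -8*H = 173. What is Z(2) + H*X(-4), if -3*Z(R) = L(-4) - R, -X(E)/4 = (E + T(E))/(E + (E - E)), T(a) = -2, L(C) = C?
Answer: 527/4 ≈ 131.75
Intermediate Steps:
X(E) = -4*(-2 + E)/E (X(E) = -4*(E - 2)/(E + (E - E)) = -4*(-2 + E)/(E + 0) = -4*(-2 + E)/E)
Z(R) = 4/3 + R/3 (Z(R) = -(-4 - R)/3 = 4/3 + R/3)
H = -173/8 (H = -⅛*173 = -173/8 ≈ -21.625)
Z(2) + H*X(-4) = (4/3 + (⅓)*2) - 173*(-4 + 8/(-4))/8 = (4/3 + ⅔) - 173*(-4 + 8*(-¼))/8 = 2 - 173*(-4 - 2)/8 = 2 - 173/8*(-6) = 2 + 519/4 = 527/4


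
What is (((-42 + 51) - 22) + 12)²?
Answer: 1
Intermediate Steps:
(((-42 + 51) - 22) + 12)² = ((9 - 22) + 12)² = (-13 + 12)² = (-1)² = 1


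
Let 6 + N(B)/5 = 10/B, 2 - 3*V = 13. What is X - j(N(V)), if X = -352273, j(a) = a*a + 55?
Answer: -42862088/121 ≈ -3.5423e+5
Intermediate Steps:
V = -11/3 (V = ⅔ - ⅓*13 = ⅔ - 13/3 = -11/3 ≈ -3.6667)
N(B) = -30 + 50/B (N(B) = -30 + 5*(10/B) = -30 + 50/B)
j(a) = 55 + a² (j(a) = a² + 55 = 55 + a²)
X - j(N(V)) = -352273 - (55 + (-30 + 50/(-11/3))²) = -352273 - (55 + (-30 + 50*(-3/11))²) = -352273 - (55 + (-30 - 150/11)²) = -352273 - (55 + (-480/11)²) = -352273 - (55 + 230400/121) = -352273 - 1*237055/121 = -352273 - 237055/121 = -42862088/121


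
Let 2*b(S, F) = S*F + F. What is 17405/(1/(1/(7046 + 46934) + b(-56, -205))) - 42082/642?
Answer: 340038586421015/3465516 ≈ 9.8121e+7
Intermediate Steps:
b(S, F) = F/2 + F*S/2 (b(S, F) = (S*F + F)/2 = (F*S + F)/2 = (F + F*S)/2 = F/2 + F*S/2)
17405/(1/(1/(7046 + 46934) + b(-56, -205))) - 42082/642 = 17405/(1/(1/(7046 + 46934) + (1/2)*(-205)*(1 - 56))) - 42082/642 = 17405/(1/(1/53980 + (1/2)*(-205)*(-55))) - 42082*1/642 = 17405/(1/(1/53980 + 11275/2)) - 21041/321 = 17405/(1/(304312251/53980)) - 21041/321 = 17405/(53980/304312251) - 21041/321 = 17405*(304312251/53980) - 21041/321 = 1059310945731/10796 - 21041/321 = 340038586421015/3465516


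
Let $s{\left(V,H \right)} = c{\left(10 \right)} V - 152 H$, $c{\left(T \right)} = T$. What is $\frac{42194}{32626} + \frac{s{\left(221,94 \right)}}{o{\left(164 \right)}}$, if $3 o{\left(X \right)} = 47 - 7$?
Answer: $- \frac{295120681}{326260} \approx -904.56$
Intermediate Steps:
$o{\left(X \right)} = \frac{40}{3}$ ($o{\left(X \right)} = \frac{47 - 7}{3} = \frac{1}{3} \cdot 40 = \frac{40}{3}$)
$s{\left(V,H \right)} = - 152 H + 10 V$ ($s{\left(V,H \right)} = 10 V - 152 H = - 152 H + 10 V$)
$\frac{42194}{32626} + \frac{s{\left(221,94 \right)}}{o{\left(164 \right)}} = \frac{42194}{32626} + \frac{\left(-152\right) 94 + 10 \cdot 221}{\frac{40}{3}} = 42194 \cdot \frac{1}{32626} + \left(-14288 + 2210\right) \frac{3}{40} = \frac{21097}{16313} - \frac{18117}{20} = - \frac{295120681}{326260}$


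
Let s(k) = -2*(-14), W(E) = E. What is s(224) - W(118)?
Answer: -90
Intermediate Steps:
s(k) = 28
s(224) - W(118) = 28 - 1*118 = 28 - 118 = -90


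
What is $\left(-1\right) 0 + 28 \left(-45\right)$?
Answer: $-1260$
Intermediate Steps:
$\left(-1\right) 0 + 28 \left(-45\right) = 0 - 1260 = -1260$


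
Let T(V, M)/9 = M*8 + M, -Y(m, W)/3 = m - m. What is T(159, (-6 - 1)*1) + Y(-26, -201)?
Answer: -567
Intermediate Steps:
Y(m, W) = 0 (Y(m, W) = -3*(m - m) = -3*0 = 0)
T(V, M) = 81*M (T(V, M) = 9*(M*8 + M) = 9*(8*M + M) = 9*(9*M) = 81*M)
T(159, (-6 - 1)*1) + Y(-26, -201) = 81*((-6 - 1)*1) + 0 = 81*(-7*1) + 0 = 81*(-7) + 0 = -567 + 0 = -567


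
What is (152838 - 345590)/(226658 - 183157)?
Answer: -192752/43501 ≈ -4.4310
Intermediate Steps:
(152838 - 345590)/(226658 - 183157) = -192752/43501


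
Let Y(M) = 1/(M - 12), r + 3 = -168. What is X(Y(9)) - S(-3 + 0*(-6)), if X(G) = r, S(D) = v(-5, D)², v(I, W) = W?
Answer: -180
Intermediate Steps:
r = -171 (r = -3 - 168 = -171)
S(D) = D²
Y(M) = 1/(-12 + M)
X(G) = -171
X(Y(9)) - S(-3 + 0*(-6)) = -171 - (-3 + 0*(-6))² = -171 - (-3 + 0)² = -171 - 1*(-3)² = -171 - 1*9 = -171 - 9 = -180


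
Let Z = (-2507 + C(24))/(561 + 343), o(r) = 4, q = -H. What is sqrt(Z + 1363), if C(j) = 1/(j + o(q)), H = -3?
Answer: sqrt(54468356502)/6328 ≈ 36.881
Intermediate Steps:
q = 3 (q = -1*(-3) = 3)
C(j) = 1/(4 + j) (C(j) = 1/(j + 4) = 1/(4 + j))
Z = -70195/25312 (Z = (-2507 + 1/(4 + 24))/(561 + 343) = (-2507 + 1/28)/904 = (-2507 + 1/28)*(1/904) = -70195/28*1/904 = -70195/25312 ≈ -2.7732)
sqrt(Z + 1363) = sqrt(-70195/25312 + 1363) = sqrt(34430061/25312) = sqrt(54468356502)/6328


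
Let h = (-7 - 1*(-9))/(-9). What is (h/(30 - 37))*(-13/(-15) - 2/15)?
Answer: 22/945 ≈ 0.023280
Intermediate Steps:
h = -2/9 (h = (-7 + 9)*(-⅑) = 2*(-⅑) = -2/9 ≈ -0.22222)
(h/(30 - 37))*(-13/(-15) - 2/15) = (-2/(9*(30 - 37)))*(-13/(-15) - 2/15) = (-2/9/(-7))*(-13*(-1/15) - 2*1/15) = (-2/9*(-⅐))*(13/15 - 2/15) = (2/63)*(11/15) = 22/945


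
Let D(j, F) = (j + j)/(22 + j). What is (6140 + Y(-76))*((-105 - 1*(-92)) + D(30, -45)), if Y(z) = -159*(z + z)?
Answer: -4667432/13 ≈ -3.5903e+5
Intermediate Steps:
Y(z) = -318*z
D(j, F) = 2*j/(22 + j) (D(j, F) = (2*j)/(22 + j) = 2*j/(22 + j))
(6140 + Y(-76))*((-105 - 1*(-92)) + D(30, -45)) = (6140 - 318*(-76))*((-105 - 1*(-92)) + 2*30/(22 + 30)) = (6140 + 24168)*((-105 + 92) + 2*30/52) = 30308*(-13 + 2*30*(1/52)) = 30308*(-13 + 15/13) = 30308*(-154/13) = -4667432/13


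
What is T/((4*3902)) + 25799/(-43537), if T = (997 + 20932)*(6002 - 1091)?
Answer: 4688241358511/679525496 ≈ 6899.3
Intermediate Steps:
T = 107693319 (T = 21929*4911 = 107693319)
T/((4*3902)) + 25799/(-43537) = 107693319/((4*3902)) + 25799/(-43537) = 107693319/15608 + 25799*(-1/43537) = 107693319*(1/15608) - 25799/43537 = 107693319/15608 - 25799/43537 = 4688241358511/679525496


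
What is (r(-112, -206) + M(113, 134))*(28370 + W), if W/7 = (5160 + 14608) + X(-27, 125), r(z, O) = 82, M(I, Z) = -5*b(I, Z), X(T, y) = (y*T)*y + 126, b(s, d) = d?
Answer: 1637872236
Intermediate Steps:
X(T, y) = 126 + T*y**2 (X(T, y) = (T*y)*y + 126 = T*y**2 + 126 = 126 + T*y**2)
M(I, Z) = -5*Z
W = -2813867 (W = 7*((5160 + 14608) + (126 - 27*125**2)) = 7*(19768 + (126 - 27*15625)) = 7*(19768 + (126 - 421875)) = 7*(19768 - 421749) = 7*(-401981) = -2813867)
(r(-112, -206) + M(113, 134))*(28370 + W) = (82 - 5*134)*(28370 - 2813867) = (82 - 670)*(-2785497) = -588*(-2785497) = 1637872236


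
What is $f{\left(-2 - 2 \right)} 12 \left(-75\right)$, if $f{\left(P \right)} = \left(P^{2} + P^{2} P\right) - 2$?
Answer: $45000$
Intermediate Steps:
$f{\left(P \right)} = -2 + P^{2} + P^{3}$ ($f{\left(P \right)} = \left(P^{2} + P^{3}\right) - 2 = -2 + P^{2} + P^{3}$)
$f{\left(-2 - 2 \right)} 12 \left(-75\right) = \left(-2 + \left(-2 - 2\right)^{2} + \left(-2 - 2\right)^{3}\right) 12 \left(-75\right) = \left(-2 + \left(-4\right)^{2} + \left(-4\right)^{3}\right) 12 \left(-75\right) = \left(-2 + 16 - 64\right) 12 \left(-75\right) = \left(-50\right) 12 \left(-75\right) = \left(-600\right) \left(-75\right) = 45000$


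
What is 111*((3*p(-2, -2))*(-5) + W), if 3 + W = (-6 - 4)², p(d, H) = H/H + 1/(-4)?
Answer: 38073/4 ≈ 9518.3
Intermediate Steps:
p(d, H) = ¾ (p(d, H) = 1 + 1*(-¼) = 1 - ¼ = ¾)
W = 97 (W = -3 + (-6 - 4)² = -3 + (-10)² = -3 + 100 = 97)
111*((3*p(-2, -2))*(-5) + W) = 111*((3*(¾))*(-5) + 97) = 111*((9/4)*(-5) + 97) = 111*(-45/4 + 97) = 111*(343/4) = 38073/4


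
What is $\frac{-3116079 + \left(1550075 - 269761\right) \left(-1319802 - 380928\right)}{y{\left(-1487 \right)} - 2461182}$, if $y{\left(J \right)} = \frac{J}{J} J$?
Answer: $\frac{2177471545299}{2462669} \approx 8.8419 \cdot 10^{5}$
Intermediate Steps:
$y{\left(J \right)} = J$ ($y{\left(J \right)} = 1 J = J$)
$\frac{-3116079 + \left(1550075 - 269761\right) \left(-1319802 - 380928\right)}{y{\left(-1487 \right)} - 2461182} = \frac{-3116079 + \left(1550075 - 269761\right) \left(-1319802 - 380928\right)}{-1487 - 2461182} = \frac{-3116079 + 1280314 \left(-1700730\right)}{-2462669} = \left(-3116079 - 2177468429220\right) \left(- \frac{1}{2462669}\right) = \left(-2177471545299\right) \left(- \frac{1}{2462669}\right) = \frac{2177471545299}{2462669}$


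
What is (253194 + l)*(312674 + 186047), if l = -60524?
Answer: 96088575070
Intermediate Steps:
(253194 + l)*(312674 + 186047) = (253194 - 60524)*(312674 + 186047) = 192670*498721 = 96088575070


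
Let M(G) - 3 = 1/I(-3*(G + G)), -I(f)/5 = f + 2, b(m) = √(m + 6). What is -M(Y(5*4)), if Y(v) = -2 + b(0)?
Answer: -157/50 - 3*√6/50 ≈ -3.2870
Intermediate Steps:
b(m) = √(6 + m)
I(f) = -10 - 5*f (I(f) = -5*(f + 2) = -5*(2 + f) = -10 - 5*f)
Y(v) = -2 + √6 (Y(v) = -2 + √(6 + 0) = -2 + √6)
M(G) = 3 + 1/(-10 + 30*G) (M(G) = 3 + 1/(-10 - (-15)*(G + G)) = 3 + 1/(-10 - (-15)*2*G) = 3 + 1/(-10 - (-30)*G) = 3 + 1/(-10 + 30*G))
-M(Y(5*4)) = -(29 - 90*(-2 + √6))/(10*(1 - 3*(-2 + √6))) = -(29 + (180 - 90*√6))/(10*(1 + (6 - 3*√6))) = -(209 - 90*√6)/(10*(7 - 3*√6))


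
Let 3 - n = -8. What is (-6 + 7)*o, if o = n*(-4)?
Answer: -44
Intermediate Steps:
n = 11 (n = 3 - 1*(-8) = 3 + 8 = 11)
o = -44 (o = 11*(-4) = -44)
(-6 + 7)*o = (-6 + 7)*(-44) = 1*(-44) = -44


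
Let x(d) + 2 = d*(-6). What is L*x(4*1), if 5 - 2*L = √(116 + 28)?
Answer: 91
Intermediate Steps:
x(d) = -2 - 6*d (x(d) = -2 + d*(-6) = -2 - 6*d)
L = -7/2 (L = 5/2 - √(116 + 28)/2 = 5/2 - √144/2 = 5/2 - ½*12 = 5/2 - 6 = -7/2 ≈ -3.5000)
L*x(4*1) = -7*(-2 - 24)/2 = -7/2*(-26) = 91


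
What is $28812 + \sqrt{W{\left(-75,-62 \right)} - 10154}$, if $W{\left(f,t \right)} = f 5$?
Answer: $28812 + i \sqrt{10529} \approx 28812.0 + 102.61 i$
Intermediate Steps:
$W{\left(f,t \right)} = 5 f$
$28812 + \sqrt{W{\left(-75,-62 \right)} - 10154} = 28812 + \sqrt{5 \left(-75\right) - 10154} = 28812 + \sqrt{-375 - 10154} = 28812 + \sqrt{-10529} = 28812 + i \sqrt{10529}$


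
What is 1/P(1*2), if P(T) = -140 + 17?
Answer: -1/123 ≈ -0.0081301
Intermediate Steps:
P(T) = -123
1/P(1*2) = 1/(-123) = -1/123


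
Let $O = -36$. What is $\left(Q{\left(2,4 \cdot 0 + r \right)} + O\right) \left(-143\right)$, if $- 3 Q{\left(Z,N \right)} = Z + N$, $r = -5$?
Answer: $5005$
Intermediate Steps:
$Q{\left(Z,N \right)} = - \frac{N}{3} - \frac{Z}{3}$ ($Q{\left(Z,N \right)} = - \frac{Z + N}{3} = - \frac{N + Z}{3} = - \frac{N}{3} - \frac{Z}{3}$)
$\left(Q{\left(2,4 \cdot 0 + r \right)} + O\right) \left(-143\right) = \left(\left(- \frac{4 \cdot 0 - 5}{3} - \frac{2}{3}\right) - 36\right) \left(-143\right) = \left(\left(- \frac{0 - 5}{3} - \frac{2}{3}\right) - 36\right) \left(-143\right) = \left(\left(\left(- \frac{1}{3}\right) \left(-5\right) - \frac{2}{3}\right) - 36\right) \left(-143\right) = \left(\left(\frac{5}{3} - \frac{2}{3}\right) - 36\right) \left(-143\right) = \left(1 - 36\right) \left(-143\right) = \left(-35\right) \left(-143\right) = 5005$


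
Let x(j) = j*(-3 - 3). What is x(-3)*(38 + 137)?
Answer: 3150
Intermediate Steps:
x(j) = -6*j (x(j) = j*(-6) = -6*j)
x(-3)*(38 + 137) = (-6*(-3))*(38 + 137) = 18*175 = 3150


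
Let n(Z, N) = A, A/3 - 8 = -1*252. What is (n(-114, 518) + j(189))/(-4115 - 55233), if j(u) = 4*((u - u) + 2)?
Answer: 181/14837 ≈ 0.012199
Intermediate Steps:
A = -732 (A = 24 + 3*(-1*252) = 24 + 3*(-252) = 24 - 756 = -732)
n(Z, N) = -732
j(u) = 8 (j(u) = 4*(0 + 2) = 4*2 = 8)
(n(-114, 518) + j(189))/(-4115 - 55233) = (-732 + 8)/(-4115 - 55233) = -724/(-59348) = -724*(-1/59348) = 181/14837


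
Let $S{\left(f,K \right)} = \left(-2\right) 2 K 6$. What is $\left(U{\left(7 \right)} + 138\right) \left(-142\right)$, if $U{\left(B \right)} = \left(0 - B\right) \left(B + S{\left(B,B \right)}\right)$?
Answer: $-179630$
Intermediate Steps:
$S{\left(f,K \right)} = - 24 K$ ($S{\left(f,K \right)} = - 4 \cdot 6 K = - 24 K$)
$U{\left(B \right)} = 23 B^{2}$ ($U{\left(B \right)} = \left(0 - B\right) \left(B - 24 B\right) = - B \left(- 23 B\right) = 23 B^{2}$)
$\left(U{\left(7 \right)} + 138\right) \left(-142\right) = \left(23 \cdot 7^{2} + 138\right) \left(-142\right) = \left(23 \cdot 49 + 138\right) \left(-142\right) = \left(1127 + 138\right) \left(-142\right) = 1265 \left(-142\right) = -179630$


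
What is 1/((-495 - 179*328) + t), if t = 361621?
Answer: 1/302414 ≈ 3.3067e-6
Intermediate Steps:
1/((-495 - 179*328) + t) = 1/((-495 - 179*328) + 361621) = 1/((-495 - 58712) + 361621) = 1/(-59207 + 361621) = 1/302414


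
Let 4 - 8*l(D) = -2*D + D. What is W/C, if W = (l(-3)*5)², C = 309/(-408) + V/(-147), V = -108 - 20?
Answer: 62475/18136 ≈ 3.4448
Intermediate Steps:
V = -128
l(D) = ½ + D/8 (l(D) = ½ - (-2*D + D)/8 = ½ - (-1)*D/8 = ½ + D/8)
C = 2267/19992 (C = 309/(-408) - 128/(-147) = 309*(-1/408) - 128*(-1/147) = -103/136 + 128/147 = 2267/19992 ≈ 0.11340)
W = 25/64 (W = ((½ + (⅛)*(-3))*5)² = ((½ - 3/8)*5)² = ((⅛)*5)² = (5/8)² = 25/64 ≈ 0.39063)
W/C = 25/(64*(2267/19992)) = (25/64)*(19992/2267) = 62475/18136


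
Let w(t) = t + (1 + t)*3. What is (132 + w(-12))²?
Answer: 7569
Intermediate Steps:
w(t) = 3 + 4*t (w(t) = t + (3 + 3*t) = 3 + 4*t)
(132 + w(-12))² = (132 + (3 + 4*(-12)))² = (132 + (3 - 48))² = (132 - 45)² = 87² = 7569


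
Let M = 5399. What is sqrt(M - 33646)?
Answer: I*sqrt(28247) ≈ 168.07*I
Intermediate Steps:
sqrt(M - 33646) = sqrt(5399 - 33646) = sqrt(-28247) = I*sqrt(28247)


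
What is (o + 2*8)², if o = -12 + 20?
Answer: 576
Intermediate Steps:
o = 8
(o + 2*8)² = (8 + 2*8)² = (8 + 16)² = 24² = 576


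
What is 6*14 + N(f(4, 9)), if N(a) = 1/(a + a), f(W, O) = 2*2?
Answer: 673/8 ≈ 84.125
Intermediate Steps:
f(W, O) = 4
N(a) = 1/(2*a)
6*14 + N(f(4, 9)) = 6*14 + (1/2)/4 = 84 + (1/2)*(1/4) = 84 + 1/8 = 673/8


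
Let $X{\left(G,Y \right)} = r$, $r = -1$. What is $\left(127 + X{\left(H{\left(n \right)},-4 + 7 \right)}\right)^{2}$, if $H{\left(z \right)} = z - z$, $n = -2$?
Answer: $15876$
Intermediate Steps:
$H{\left(z \right)} = 0$
$X{\left(G,Y \right)} = -1$
$\left(127 + X{\left(H{\left(n \right)},-4 + 7 \right)}\right)^{2} = \left(127 - 1\right)^{2} = 126^{2} = 15876$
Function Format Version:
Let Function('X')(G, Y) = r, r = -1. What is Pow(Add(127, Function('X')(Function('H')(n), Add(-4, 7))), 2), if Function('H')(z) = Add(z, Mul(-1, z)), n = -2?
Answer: 15876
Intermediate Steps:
Function('H')(z) = 0
Function('X')(G, Y) = -1
Pow(Add(127, Function('X')(Function('H')(n), Add(-4, 7))), 2) = Pow(Add(127, -1), 2) = Pow(126, 2) = 15876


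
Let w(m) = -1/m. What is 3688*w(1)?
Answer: -3688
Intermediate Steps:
3688*w(1) = 3688*(-1/1) = 3688*(-1*1) = 3688*(-1) = -3688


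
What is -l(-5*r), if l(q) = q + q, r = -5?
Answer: -50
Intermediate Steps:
l(q) = 2*q
-l(-5*r) = -2*(-5*(-5)) = -2*25 = -1*50 = -50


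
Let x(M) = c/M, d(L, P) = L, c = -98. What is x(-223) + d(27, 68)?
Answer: 6119/223 ≈ 27.439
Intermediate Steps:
x(M) = -98/M
x(-223) + d(27, 68) = -98/(-223) + 27 = -98*(-1/223) + 27 = 98/223 + 27 = 6119/223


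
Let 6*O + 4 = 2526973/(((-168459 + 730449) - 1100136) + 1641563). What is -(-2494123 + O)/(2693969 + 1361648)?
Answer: 16512348196441/26850220459734 ≈ 0.61498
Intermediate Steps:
O = -1886695/6620502 (O = -⅔ + (2526973/(((-168459 + 730449) - 1100136) + 1641563))/6 = -⅔ + (2526973/((561990 - 1100136) + 1641563))/6 = -⅔ + (2526973/(-538146 + 1641563))/6 = -⅔ + (2526973/1103417)/6 = -⅔ + (2526973*(1/1103417))/6 = -⅔ + (⅙)*(2526973/1103417) = -⅔ + 2526973/6620502 = -1886695/6620502 ≈ -0.28498)
-(-2494123 + O)/(2693969 + 1361648) = -(-2494123 - 1886695/6620502)/(2693969 + 1361648) = -(-16512348196441)/(6620502*4055617) = -1*(-16512348196441/26850220459734) = 16512348196441/26850220459734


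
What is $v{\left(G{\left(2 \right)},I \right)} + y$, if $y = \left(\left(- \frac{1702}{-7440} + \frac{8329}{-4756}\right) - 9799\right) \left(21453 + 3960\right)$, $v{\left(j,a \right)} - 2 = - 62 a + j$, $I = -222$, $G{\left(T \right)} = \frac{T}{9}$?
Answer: $- \frac{3304663246886629}{13269240} \approx -2.4905 \cdot 10^{8}$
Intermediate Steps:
$G{\left(T \right)} = \frac{T}{9}$ ($G{\left(T \right)} = T \frac{1}{9} = \frac{T}{9}$)
$v{\left(j,a \right)} = 2 + j - 62 a$ ($v{\left(j,a \right)} = 2 - \left(- j + 62 a\right) = 2 + j - 62 a$)
$y = - \frac{367205101577021}{1474360}$ ($y = \left(\left(\left(-1702\right) \left(- \frac{1}{7440}\right) + 8329 \left(- \frac{1}{4756}\right)\right) - 9799\right) 25413 = \left(\left(\frac{851}{3720} - \frac{8329}{4756}\right) - 9799\right) 25413 = \left(- \frac{6734131}{4423080} - 9799\right) 25413 = \left(- \frac{43348495051}{4423080}\right) 25413 = - \frac{367205101577021}{1474360} \approx -2.4906 \cdot 10^{8}$)
$v{\left(G{\left(2 \right)},I \right)} + y = \left(2 + \frac{1}{9} \cdot 2 - -13764\right) - \frac{367205101577021}{1474360} = \left(2 + \frac{2}{9} + 13764\right) - \frac{367205101577021}{1474360} = \frac{123896}{9} - \frac{367205101577021}{1474360} = - \frac{3304663246886629}{13269240}$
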